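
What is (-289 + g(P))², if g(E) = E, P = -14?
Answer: 91809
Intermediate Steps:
(-289 + g(P))² = (-289 - 14)² = (-303)² = 91809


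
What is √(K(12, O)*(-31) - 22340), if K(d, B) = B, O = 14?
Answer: I*√22774 ≈ 150.91*I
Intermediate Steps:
√(K(12, O)*(-31) - 22340) = √(14*(-31) - 22340) = √(-434 - 22340) = √(-22774) = I*√22774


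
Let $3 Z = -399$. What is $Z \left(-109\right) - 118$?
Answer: $14379$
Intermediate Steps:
$Z = -133$ ($Z = \frac{1}{3} \left(-399\right) = -133$)
$Z \left(-109\right) - 118 = \left(-133\right) \left(-109\right) - 118 = 14497 - 118 = 14379$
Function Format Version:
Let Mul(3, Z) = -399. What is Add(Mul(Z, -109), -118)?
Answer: 14379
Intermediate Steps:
Z = -133 (Z = Mul(Rational(1, 3), -399) = -133)
Add(Mul(Z, -109), -118) = Add(Mul(-133, -109), -118) = Add(14497, -118) = 14379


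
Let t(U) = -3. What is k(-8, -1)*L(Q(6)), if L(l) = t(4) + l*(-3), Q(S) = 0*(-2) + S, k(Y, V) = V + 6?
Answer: -105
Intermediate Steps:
k(Y, V) = 6 + V
Q(S) = S (Q(S) = 0 + S = S)
L(l) = -3 - 3*l (L(l) = -3 + l*(-3) = -3 - 3*l)
k(-8, -1)*L(Q(6)) = (6 - 1)*(-3 - 3*6) = 5*(-3 - 18) = 5*(-21) = -105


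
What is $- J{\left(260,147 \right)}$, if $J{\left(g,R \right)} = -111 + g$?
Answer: $-149$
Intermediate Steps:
$- J{\left(260,147 \right)} = - (-111 + 260) = \left(-1\right) 149 = -149$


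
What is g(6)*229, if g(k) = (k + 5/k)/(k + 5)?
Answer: 9389/66 ≈ 142.26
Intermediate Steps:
g(k) = (k + 5/k)/(5 + k)
g(6)*229 = ((5 + 6**2)/(6*(5 + 6)))*229 = ((1/6)*(5 + 36)/11)*229 = ((1/6)*(1/11)*41)*229 = (41/66)*229 = 9389/66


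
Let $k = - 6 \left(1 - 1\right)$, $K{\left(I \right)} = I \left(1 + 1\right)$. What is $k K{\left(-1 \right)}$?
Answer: $0$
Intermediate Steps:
$K{\left(I \right)} = 2 I$ ($K{\left(I \right)} = I 2 = 2 I$)
$k = 0$ ($k = \left(-6\right) 0 = 0$)
$k K{\left(-1 \right)} = 0 \cdot 2 \left(-1\right) = 0 \left(-2\right) = 0$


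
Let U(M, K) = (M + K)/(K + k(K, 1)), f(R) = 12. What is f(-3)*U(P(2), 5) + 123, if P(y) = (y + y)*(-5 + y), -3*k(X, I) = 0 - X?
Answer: 552/5 ≈ 110.40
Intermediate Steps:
k(X, I) = X/3 (k(X, I) = -(0 - X)/3 = -(-1)*X/3 = X/3)
P(y) = 2*y*(-5 + y) (P(y) = (2*y)*(-5 + y) = 2*y*(-5 + y))
U(M, K) = 3*(K + M)/(4*K) (U(M, K) = (M + K)/(K + K/3) = (K + M)/((4*K/3)) = (K + M)*(3/(4*K)) = 3*(K + M)/(4*K))
f(-3)*U(P(2), 5) + 123 = 12*((3/4)*(5 + 2*2*(-5 + 2))/5) + 123 = 12*((3/4)*(1/5)*(5 + 2*2*(-3))) + 123 = 12*((3/4)*(1/5)*(5 - 12)) + 123 = 12*((3/4)*(1/5)*(-7)) + 123 = 12*(-21/20) + 123 = -63/5 + 123 = 552/5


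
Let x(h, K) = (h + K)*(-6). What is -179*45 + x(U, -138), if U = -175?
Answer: -6177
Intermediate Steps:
x(h, K) = -6*K - 6*h (x(h, K) = (K + h)*(-6) = -6*K - 6*h)
-179*45 + x(U, -138) = -179*45 + (-6*(-138) - 6*(-175)) = -8055 + (828 + 1050) = -8055 + 1878 = -6177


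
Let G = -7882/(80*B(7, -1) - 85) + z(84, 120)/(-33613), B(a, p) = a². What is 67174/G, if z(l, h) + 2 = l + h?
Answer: -4329560951885/132856168 ≈ -32588.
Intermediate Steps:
z(l, h) = -2 + h + l (z(l, h) = -2 + (l + h) = -2 + (h + l) = -2 + h + l)
G = -265712336/128905855 (G = -7882/(80*7² - 85) + (-2 + 120 + 84)/(-33613) = -7882/(80*49 - 85) + 202*(-1/33613) = -7882/(3920 - 85) - 202/33613 = -7882/3835 - 202/33613 = -265712336/128905855 ≈ -2.0613)
67174/G = 67174/(-265712336/128905855) = 67174*(-128905855/265712336) = -4329560951885/132856168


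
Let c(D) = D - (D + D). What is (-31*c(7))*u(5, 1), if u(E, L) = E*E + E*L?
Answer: 6510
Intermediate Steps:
c(D) = -D (c(D) = D - 2*D = -D)
u(E, L) = E**2 + E*L
(-31*c(7))*u(5, 1) = (-(-31)*7)*(5*(5 + 1)) = (-31*(-7))*(5*6) = 217*30 = 6510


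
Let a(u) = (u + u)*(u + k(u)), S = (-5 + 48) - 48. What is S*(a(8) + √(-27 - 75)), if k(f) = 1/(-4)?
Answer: -620 - 5*I*√102 ≈ -620.0 - 50.497*I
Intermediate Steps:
k(f) = -¼
S = -5 (S = 43 - 48 = -5)
a(u) = 2*u*(-¼ + u) (a(u) = (u + u)*(u - ¼) = (2*u)*(-¼ + u) = 2*u*(-¼ + u))
S*(a(8) + √(-27 - 75)) = -5*((½)*8*(-1 + 4*8) + √(-27 - 75)) = -5*((½)*8*(-1 + 32) + √(-102)) = -5*((½)*8*31 + I*√102) = -5*(124 + I*√102) = -620 - 5*I*√102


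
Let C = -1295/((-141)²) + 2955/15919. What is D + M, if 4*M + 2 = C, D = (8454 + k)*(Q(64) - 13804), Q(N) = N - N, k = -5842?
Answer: -11411221539804179/316485639 ≈ -3.6056e+7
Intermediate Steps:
Q(N) = 0
C = 38133250/316485639 (C = -1295/19881 + 2955*(1/15919) = -1295*1/19881 + 2955/15919 = -1295/19881 + 2955/15919 = 38133250/316485639 ≈ 0.12049)
D = -36056048 (D = (8454 - 5842)*(0 - 13804) = 2612*(-13804) = -36056048)
M = -148709507/316485639 (M = -½ + (¼)*(38133250/316485639) = -½ + 19066625/632971278 = -148709507/316485639 ≈ -0.46988)
D + M = -36056048 - 148709507/316485639 = -11411221539804179/316485639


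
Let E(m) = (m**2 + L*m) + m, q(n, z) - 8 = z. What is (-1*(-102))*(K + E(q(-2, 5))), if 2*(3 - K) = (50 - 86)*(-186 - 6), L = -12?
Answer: -349554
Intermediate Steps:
q(n, z) = 8 + z
E(m) = m**2 - 11*m (E(m) = (m**2 - 12*m) + m = m**2 - 11*m)
K = -3453 (K = 3 - (50 - 86)*(-186 - 6)/2 = 3 - (-18)*(-192) = 3 - 1/2*6912 = 3 - 3456 = -3453)
(-1*(-102))*(K + E(q(-2, 5))) = (-1*(-102))*(-3453 + (8 + 5)*(-11 + (8 + 5))) = 102*(-3453 + 13*(-11 + 13)) = 102*(-3453 + 13*2) = 102*(-3453 + 26) = 102*(-3427) = -349554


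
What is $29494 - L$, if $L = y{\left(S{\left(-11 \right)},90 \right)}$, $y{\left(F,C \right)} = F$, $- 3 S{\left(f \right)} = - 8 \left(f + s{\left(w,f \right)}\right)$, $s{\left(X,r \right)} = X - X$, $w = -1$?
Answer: $\frac{88570}{3} \approx 29523.0$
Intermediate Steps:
$s{\left(X,r \right)} = 0$
$S{\left(f \right)} = \frac{8 f}{3}$ ($S{\left(f \right)} = - \frac{\left(-8\right) \left(f + 0\right)}{3} = - \frac{\left(-8\right) f}{3} = \frac{8 f}{3}$)
$L = - \frac{88}{3}$ ($L = \frac{8}{3} \left(-11\right) = - \frac{88}{3} \approx -29.333$)
$29494 - L = 29494 - - \frac{88}{3} = 29494 + \frac{88}{3} = \frac{88570}{3}$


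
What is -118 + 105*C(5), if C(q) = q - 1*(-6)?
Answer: 1037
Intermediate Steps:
C(q) = 6 + q (C(q) = q + 6 = 6 + q)
-118 + 105*C(5) = -118 + 105*(6 + 5) = -118 + 105*11 = -118 + 1155 = 1037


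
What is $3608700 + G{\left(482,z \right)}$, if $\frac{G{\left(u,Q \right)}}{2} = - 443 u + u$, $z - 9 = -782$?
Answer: $3182612$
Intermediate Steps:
$z = -773$ ($z = 9 - 782 = -773$)
$G{\left(u,Q \right)} = - 884 u$ ($G{\left(u,Q \right)} = 2 \left(- 443 u + u\right) = 2 \left(- 442 u\right) = - 884 u$)
$3608700 + G{\left(482,z \right)} = 3608700 - 426088 = 3182612$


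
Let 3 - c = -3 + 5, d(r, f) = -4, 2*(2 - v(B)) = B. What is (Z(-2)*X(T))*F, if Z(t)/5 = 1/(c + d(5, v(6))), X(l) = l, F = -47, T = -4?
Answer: -940/3 ≈ -313.33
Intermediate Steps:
v(B) = 2 - B/2
c = 1 (c = 3 - (-3 + 5) = 3 - 1*2 = 3 - 2 = 1)
Z(t) = -5/3 (Z(t) = 5/(1 - 4) = 5/(-3) = 5*(-⅓) = -5/3)
(Z(-2)*X(T))*F = -5/3*(-4)*(-47) = (20/3)*(-47) = -940/3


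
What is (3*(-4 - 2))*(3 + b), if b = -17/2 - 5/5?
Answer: 117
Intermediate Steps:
b = -19/2 (b = -17*1/2 - 5*1/5 = -17/2 - 1 = -19/2 ≈ -9.5000)
(3*(-4 - 2))*(3 + b) = (3*(-4 - 2))*(3 - 19/2) = (3*(-6))*(-13/2) = -18*(-13/2) = 117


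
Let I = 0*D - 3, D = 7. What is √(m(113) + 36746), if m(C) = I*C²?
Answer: I*√1561 ≈ 39.51*I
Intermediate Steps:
I = -3 (I = 0*7 - 3 = 0 - 3 = -3)
m(C) = -3*C²
√(m(113) + 36746) = √(-3*113² + 36746) = √(-3*12769 + 36746) = √(-38307 + 36746) = √(-1561) = I*√1561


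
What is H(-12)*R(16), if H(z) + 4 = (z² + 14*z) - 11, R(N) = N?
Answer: -624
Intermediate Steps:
H(z) = -15 + z² + 14*z (H(z) = -4 + ((z² + 14*z) - 11) = -4 + (-11 + z² + 14*z) = -15 + z² + 14*z)
H(-12)*R(16) = (-15 + (-12)² + 14*(-12))*16 = (-15 + 144 - 168)*16 = -39*16 = -624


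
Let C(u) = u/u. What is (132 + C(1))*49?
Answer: 6517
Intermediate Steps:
C(u) = 1
(132 + C(1))*49 = (132 + 1)*49 = 133*49 = 6517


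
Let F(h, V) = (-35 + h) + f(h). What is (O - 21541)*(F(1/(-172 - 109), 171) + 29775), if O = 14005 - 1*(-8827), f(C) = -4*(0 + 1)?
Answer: 10787357165/281 ≈ 3.8389e+7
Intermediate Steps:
f(C) = -4 (f(C) = -4*1 = -4)
O = 22832 (O = 14005 + 8827 = 22832)
F(h, V) = -39 + h (F(h, V) = (-35 + h) - 4 = -39 + h)
(O - 21541)*(F(1/(-172 - 109), 171) + 29775) = (22832 - 21541)*((-39 + 1/(-172 - 109)) + 29775) = 1291*((-39 + 1/(-281)) + 29775) = 1291*((-39 - 1/281) + 29775) = 1291*(-10960/281 + 29775) = 1291*(8355815/281) = 10787357165/281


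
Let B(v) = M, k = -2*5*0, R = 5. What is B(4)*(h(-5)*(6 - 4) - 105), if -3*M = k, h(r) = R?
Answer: 0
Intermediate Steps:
h(r) = 5
k = 0 (k = -10*0 = 0)
M = 0 (M = -⅓*0 = 0)
B(v) = 0
B(4)*(h(-5)*(6 - 4) - 105) = 0*(5*(6 - 4) - 105) = 0*(5*2 - 105) = 0*(10 - 105) = 0*(-95) = 0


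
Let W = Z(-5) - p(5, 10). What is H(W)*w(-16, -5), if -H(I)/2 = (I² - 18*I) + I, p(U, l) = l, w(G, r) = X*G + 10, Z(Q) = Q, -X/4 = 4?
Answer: -255360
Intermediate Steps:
X = -16 (X = -4*4 = -16)
w(G, r) = 10 - 16*G (w(G, r) = -16*G + 10 = 10 - 16*G)
W = -15 (W = -5 - 1*10 = -5 - 10 = -15)
H(I) = -2*I² + 34*I (H(I) = -2*((I² - 18*I) + I) = -2*(I² - 17*I) = -2*I² + 34*I)
H(W)*w(-16, -5) = (2*(-15)*(17 - 1*(-15)))*(10 - 16*(-16)) = (2*(-15)*(17 + 15))*(10 + 256) = (2*(-15)*32)*266 = -960*266 = -255360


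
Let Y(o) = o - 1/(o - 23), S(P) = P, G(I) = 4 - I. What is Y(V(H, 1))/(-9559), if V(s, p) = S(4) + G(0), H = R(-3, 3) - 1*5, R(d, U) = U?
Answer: -1/1185 ≈ -0.00084388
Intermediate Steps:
H = -2 (H = 3 - 1*5 = 3 - 5 = -2)
V(s, p) = 8 (V(s, p) = 4 + (4 - 1*0) = 4 + (4 + 0) = 4 + 4 = 8)
Y(o) = o - 1/(-23 + o)
Y(V(H, 1))/(-9559) = ((-1 + 8² - 23*8)/(-23 + 8))/(-9559) = ((-1 + 64 - 184)/(-15))*(-1/9559) = -1/15*(-121)*(-1/9559) = (121/15)*(-1/9559) = -1/1185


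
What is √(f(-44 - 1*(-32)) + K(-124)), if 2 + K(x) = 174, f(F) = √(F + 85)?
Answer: √(172 + √73) ≈ 13.437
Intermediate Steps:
f(F) = √(85 + F)
K(x) = 172 (K(x) = -2 + 174 = 172)
√(f(-44 - 1*(-32)) + K(-124)) = √(√(85 + (-44 - 1*(-32))) + 172) = √(√(85 + (-44 + 32)) + 172) = √(√(85 - 12) + 172) = √(√73 + 172) = √(172 + √73)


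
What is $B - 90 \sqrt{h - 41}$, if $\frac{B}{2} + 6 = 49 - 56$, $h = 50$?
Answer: $-296$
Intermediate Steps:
$B = -26$ ($B = -12 + 2 \left(49 - 56\right) = -12 + 2 \left(-7\right) = -12 - 14 = -26$)
$B - 90 \sqrt{h - 41} = -26 - 90 \sqrt{50 - 41} = -26 - 90 \sqrt{9} = -26 - 270 = -296$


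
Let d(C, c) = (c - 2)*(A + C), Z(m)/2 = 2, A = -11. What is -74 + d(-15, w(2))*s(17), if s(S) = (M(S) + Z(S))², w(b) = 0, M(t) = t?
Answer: 22858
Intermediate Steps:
Z(m) = 4 (Z(m) = 2*2 = 4)
d(C, c) = (-11 + C)*(-2 + c) (d(C, c) = (c - 2)*(-11 + C) = (-2 + c)*(-11 + C) = (-11 + C)*(-2 + c))
s(S) = (4 + S)² (s(S) = (S + 4)² = (4 + S)²)
-74 + d(-15, w(2))*s(17) = -74 + (22 - 11*0 - 2*(-15) - 15*0)*(4 + 17)² = -74 + (22 + 0 + 30 + 0)*21² = -74 + 52*441 = -74 + 22932 = 22858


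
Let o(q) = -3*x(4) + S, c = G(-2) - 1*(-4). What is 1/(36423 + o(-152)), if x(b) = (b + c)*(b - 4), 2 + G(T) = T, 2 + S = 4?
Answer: 1/36425 ≈ 2.7454e-5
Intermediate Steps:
S = 2 (S = -2 + 4 = 2)
G(T) = -2 + T
c = 0 (c = (-2 - 2) - 1*(-4) = -4 + 4 = 0)
x(b) = b*(-4 + b) (x(b) = (b + 0)*(b - 4) = b*(-4 + b))
o(q) = 2 (o(q) = -12*(-4 + 4) + 2 = -12*0 + 2 = -3*0 + 2 = 0 + 2 = 2)
1/(36423 + o(-152)) = 1/(36423 + 2) = 1/36425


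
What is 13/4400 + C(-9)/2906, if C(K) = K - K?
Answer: 13/4400 ≈ 0.0029545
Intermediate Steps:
C(K) = 0
13/4400 + C(-9)/2906 = 13/4400 + 0/2906 = 13*(1/4400) + 0*(1/2906) = 13/4400 + 0 = 13/4400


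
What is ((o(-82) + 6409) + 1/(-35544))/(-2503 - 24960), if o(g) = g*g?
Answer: -466799351/976144872 ≈ -0.47821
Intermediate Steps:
o(g) = g**2
((o(-82) + 6409) + 1/(-35544))/(-2503 - 24960) = (((-82)**2 + 6409) + 1/(-35544))/(-2503 - 24960) = ((6724 + 6409) - 1/35544)/(-27463) = (13133 - 1/35544)*(-1/27463) = (466799351/35544)*(-1/27463) = -466799351/976144872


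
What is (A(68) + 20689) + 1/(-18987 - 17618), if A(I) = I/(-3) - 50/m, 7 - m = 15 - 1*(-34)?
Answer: 15887228869/768705 ≈ 20668.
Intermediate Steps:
m = -42 (m = 7 - (15 - 1*(-34)) = 7 - (15 + 34) = 7 - 1*49 = 7 - 49 = -42)
A(I) = 25/21 - I/3 (A(I) = I/(-3) - 50/(-42) = I*(-⅓) - 50*(-1/42) = -I/3 + 25/21 = 25/21 - I/3)
(A(68) + 20689) + 1/(-18987 - 17618) = ((25/21 - ⅓*68) + 20689) + 1/(-18987 - 17618) = ((25/21 - 68/3) + 20689) + 1/(-36605) = (-451/21 + 20689) - 1/36605 = 434018/21 - 1/36605 = 15887228869/768705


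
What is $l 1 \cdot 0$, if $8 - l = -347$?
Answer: $0$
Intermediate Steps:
$l = 355$ ($l = 8 - -347 = 8 + 347 = 355$)
$l 1 \cdot 0 = 355 \cdot 1 \cdot 0 = 355 \cdot 0 = 0$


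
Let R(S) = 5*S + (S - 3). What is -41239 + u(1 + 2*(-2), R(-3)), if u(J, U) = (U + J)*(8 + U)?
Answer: -40927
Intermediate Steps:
R(S) = -3 + 6*S (R(S) = 5*S + (-3 + S) = -3 + 6*S)
u(J, U) = (8 + U)*(J + U) (u(J, U) = (J + U)*(8 + U) = (8 + U)*(J + U))
-41239 + u(1 + 2*(-2), R(-3)) = -41239 + ((-3 + 6*(-3))² + 8*(1 + 2*(-2)) + 8*(-3 + 6*(-3)) + (1 + 2*(-2))*(-3 + 6*(-3))) = -41239 + ((-3 - 18)² + 8*(1 - 4) + 8*(-3 - 18) + (1 - 4)*(-3 - 18)) = -41239 + ((-21)² + 8*(-3) + 8*(-21) - 3*(-21)) = -41239 + (441 - 24 - 168 + 63) = -41239 + 312 = -40927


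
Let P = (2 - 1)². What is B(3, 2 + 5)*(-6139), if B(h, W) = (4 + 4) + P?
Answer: -55251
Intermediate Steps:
P = 1 (P = 1² = 1)
B(h, W) = 9 (B(h, W) = (4 + 4) + 1 = 8 + 1 = 9)
B(3, 2 + 5)*(-6139) = 9*(-6139) = -55251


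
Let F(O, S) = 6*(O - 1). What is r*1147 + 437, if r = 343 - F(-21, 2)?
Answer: 545262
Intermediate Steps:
F(O, S) = -6 + 6*O (F(O, S) = 6*(-1 + O) = -6 + 6*O)
r = 475 (r = 343 - (-6 + 6*(-21)) = 343 - (-6 - 126) = 343 - 1*(-132) = 343 + 132 = 475)
r*1147 + 437 = 475*1147 + 437 = 544825 + 437 = 545262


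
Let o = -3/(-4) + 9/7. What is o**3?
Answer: 185193/21952 ≈ 8.4363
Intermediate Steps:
o = 57/28 (o = -3*(-1/4) + 9*(1/7) = 3/4 + 9/7 = 57/28 ≈ 2.0357)
o**3 = (57/28)**3 = 185193/21952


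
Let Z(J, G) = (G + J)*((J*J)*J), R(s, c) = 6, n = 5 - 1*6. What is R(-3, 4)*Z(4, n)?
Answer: 1152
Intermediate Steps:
n = -1 (n = 5 - 6 = -1)
Z(J, G) = J**3*(G + J) (Z(J, G) = (G + J)*(J**2*J) = (G + J)*J**3 = J**3*(G + J))
R(-3, 4)*Z(4, n) = 6*(4**3*(-1 + 4)) = 6*(64*3) = 6*192 = 1152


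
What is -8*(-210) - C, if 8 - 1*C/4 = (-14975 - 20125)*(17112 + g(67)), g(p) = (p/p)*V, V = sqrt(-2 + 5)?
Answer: -2402523152 - 140400*sqrt(3) ≈ -2.4028e+9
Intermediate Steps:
V = sqrt(3) ≈ 1.7320
g(p) = sqrt(3) (g(p) = (p/p)*sqrt(3) = 1*sqrt(3) = sqrt(3))
C = 2402524832 + 140400*sqrt(3) (C = 32 - 4*(-14975 - 20125)*(17112 + sqrt(3)) = 32 - (-140400)*(17112 + sqrt(3)) = 32 - 4*(-600631200 - 35100*sqrt(3)) = 32 + (2402524800 + 140400*sqrt(3)) = 2402524832 + 140400*sqrt(3) ≈ 2.4028e+9)
-8*(-210) - C = -8*(-210) - (2402524832 + 140400*sqrt(3)) = 1680 + (-2402524832 - 140400*sqrt(3)) = -2402523152 - 140400*sqrt(3)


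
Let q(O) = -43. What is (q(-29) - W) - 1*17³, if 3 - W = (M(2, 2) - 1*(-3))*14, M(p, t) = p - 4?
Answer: -4945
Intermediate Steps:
M(p, t) = -4 + p
W = -11 (W = 3 - ((-4 + 2) - 1*(-3))*14 = 3 - (-2 + 3)*14 = 3 - 14 = -11)
(q(-29) - W) - 1*17³ = (-43 - 1*(-11)) - 1*17³ = (-43 + 11) - 1*4913 = -32 - 4913 = -4945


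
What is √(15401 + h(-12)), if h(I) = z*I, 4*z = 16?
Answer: √15353 ≈ 123.91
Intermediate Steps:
z = 4 (z = (¼)*16 = 4)
h(I) = 4*I
√(15401 + h(-12)) = √(15401 + 4*(-12)) = √(15401 - 48) = √15353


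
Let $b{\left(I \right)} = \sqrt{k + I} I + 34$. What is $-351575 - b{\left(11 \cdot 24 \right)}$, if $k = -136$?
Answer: $-351609 - 2112 \sqrt{2} \approx -3.546 \cdot 10^{5}$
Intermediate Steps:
$b{\left(I \right)} = 34 + I \sqrt{-136 + I}$ ($b{\left(I \right)} = \sqrt{-136 + I} I + 34 = I \sqrt{-136 + I} + 34 = 34 + I \sqrt{-136 + I}$)
$-351575 - b{\left(11 \cdot 24 \right)} = -351575 - \left(34 + 11 \cdot 24 \sqrt{-136 + 11 \cdot 24}\right) = -351575 - \left(34 + 264 \sqrt{-136 + 264}\right) = -351575 - \left(34 + 264 \sqrt{128}\right) = -351575 - \left(34 + 264 \cdot 8 \sqrt{2}\right) = -351575 - \left(34 + 2112 \sqrt{2}\right) = -351609 - 2112 \sqrt{2}$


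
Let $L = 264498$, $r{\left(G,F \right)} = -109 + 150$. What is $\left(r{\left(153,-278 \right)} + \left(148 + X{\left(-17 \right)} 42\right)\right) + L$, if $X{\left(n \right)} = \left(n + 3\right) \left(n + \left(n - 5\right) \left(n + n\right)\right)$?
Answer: $-165141$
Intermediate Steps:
$r{\left(G,F \right)} = 41$
$X{\left(n \right)} = \left(3 + n\right) \left(n + 2 n \left(-5 + n\right)\right)$ ($X{\left(n \right)} = \left(3 + n\right) \left(n + \left(-5 + n\right) 2 n\right) = \left(3 + n\right) \left(n + 2 n \left(-5 + n\right)\right)$)
$\left(r{\left(153,-278 \right)} + \left(148 + X{\left(-17 \right)} 42\right)\right) + L = \left(41 + \left(148 + - 17 \left(-27 - -51 + 2 \left(-17\right)^{2}\right) 42\right)\right) + 264498 = \left(41 + \left(148 + - 17 \left(-27 + 51 + 2 \cdot 289\right) 42\right)\right) + 264498 = \left(41 + \left(148 + - 17 \left(-27 + 51 + 578\right) 42\right)\right) + 264498 = \left(41 + \left(148 + \left(-17\right) 602 \cdot 42\right)\right) + 264498 = \left(41 + \left(148 - 429828\right)\right) + 264498 = \left(41 - 429680\right) + 264498 = -429639 + 264498 = -165141$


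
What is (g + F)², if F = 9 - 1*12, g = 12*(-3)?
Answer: 1521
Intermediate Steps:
g = -36
F = -3 (F = 9 - 12 = -3)
(g + F)² = (-36 - 3)² = (-39)² = 1521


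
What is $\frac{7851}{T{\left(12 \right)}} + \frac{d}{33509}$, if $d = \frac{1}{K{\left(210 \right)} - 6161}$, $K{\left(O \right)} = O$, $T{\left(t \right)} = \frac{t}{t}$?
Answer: $\frac{1565584075208}{199412059} \approx 7851.0$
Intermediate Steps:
$T{\left(t \right)} = 1$
$d = - \frac{1}{5951}$ ($d = \frac{1}{210 - 6161} = \frac{1}{-5951} = - \frac{1}{5951} \approx -0.00016804$)
$\frac{7851}{T{\left(12 \right)}} + \frac{d}{33509} = \frac{7851}{1} - \frac{1}{5951 \cdot 33509} = 7851 \cdot 1 - \frac{1}{199412059} = 7851 - \frac{1}{199412059} = \frac{1565584075208}{199412059}$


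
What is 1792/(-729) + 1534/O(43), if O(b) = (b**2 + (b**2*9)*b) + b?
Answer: -1284561074/523024695 ≈ -2.4560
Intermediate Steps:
O(b) = b + b**2 + 9*b**3 (O(b) = (b**2 + (9*b**2)*b) + b = (b**2 + 9*b**3) + b = b + b**2 + 9*b**3)
1792/(-729) + 1534/O(43) = 1792/(-729) + 1534/((43*(1 + 43 + 9*43**2))) = 1792*(-1/729) + 1534/((43*(1 + 43 + 9*1849))) = -1792/729 + 1534/((43*(1 + 43 + 16641))) = -1792/729 + 1534/((43*16685)) = -1792/729 + 1534/717455 = -1284561074/523024695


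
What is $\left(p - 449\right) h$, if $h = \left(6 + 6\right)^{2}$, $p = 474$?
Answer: $3600$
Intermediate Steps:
$h = 144$ ($h = 12^{2} = 144$)
$\left(p - 449\right) h = \left(474 - 449\right) 144 = 25 \cdot 144 = 3600$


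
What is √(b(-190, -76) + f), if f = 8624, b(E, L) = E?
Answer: √8434 ≈ 91.837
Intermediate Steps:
√(b(-190, -76) + f) = √(-190 + 8624) = √8434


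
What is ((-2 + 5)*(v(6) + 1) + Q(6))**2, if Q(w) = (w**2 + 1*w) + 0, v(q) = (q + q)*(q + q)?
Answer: 227529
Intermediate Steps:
v(q) = 4*q**2 (v(q) = (2*q)*(2*q) = 4*q**2)
Q(w) = w + w**2 (Q(w) = (w**2 + w) + 0 = (w + w**2) + 0 = w + w**2)
((-2 + 5)*(v(6) + 1) + Q(6))**2 = ((-2 + 5)*(4*6**2 + 1) + 6*(1 + 6))**2 = (3*(4*36 + 1) + 6*7)**2 = (3*(144 + 1) + 42)**2 = (3*145 + 42)**2 = (435 + 42)**2 = 477**2 = 227529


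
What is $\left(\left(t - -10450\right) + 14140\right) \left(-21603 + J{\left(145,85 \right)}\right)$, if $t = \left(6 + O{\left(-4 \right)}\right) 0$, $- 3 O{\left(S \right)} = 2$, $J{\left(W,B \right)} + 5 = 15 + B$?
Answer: $-528881720$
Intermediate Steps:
$J{\left(W,B \right)} = 10 + B$ ($J{\left(W,B \right)} = -5 + \left(15 + B\right) = 10 + B$)
$O{\left(S \right)} = - \frac{2}{3}$ ($O{\left(S \right)} = \left(- \frac{1}{3}\right) 2 = - \frac{2}{3}$)
$t = 0$ ($t = \left(6 - \frac{2}{3}\right) 0 = \frac{16}{3} \cdot 0 = 0$)
$\left(\left(t - -10450\right) + 14140\right) \left(-21603 + J{\left(145,85 \right)}\right) = \left(\left(0 - -10450\right) + 14140\right) \left(-21603 + \left(10 + 85\right)\right) = \left(\left(0 + 10450\right) + 14140\right) \left(-21603 + 95\right) = \left(10450 + 14140\right) \left(-21508\right) = 24590 \left(-21508\right) = -528881720$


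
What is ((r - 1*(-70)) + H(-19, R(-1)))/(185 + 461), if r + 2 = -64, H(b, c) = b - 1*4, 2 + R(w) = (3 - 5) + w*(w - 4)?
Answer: -1/34 ≈ -0.029412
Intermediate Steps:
R(w) = -4 + w*(-4 + w) (R(w) = -2 + ((3 - 5) + w*(w - 4)) = -2 + (-2 + w*(-4 + w)) = -4 + w*(-4 + w))
H(b, c) = -4 + b (H(b, c) = b - 4 = -4 + b)
r = -66 (r = -2 - 64 = -66)
((r - 1*(-70)) + H(-19, R(-1)))/(185 + 461) = ((-66 - 1*(-70)) + (-4 - 19))/(185 + 461) = ((-66 + 70) - 23)/646 = (4 - 23)*(1/646) = -19*1/646 = -1/34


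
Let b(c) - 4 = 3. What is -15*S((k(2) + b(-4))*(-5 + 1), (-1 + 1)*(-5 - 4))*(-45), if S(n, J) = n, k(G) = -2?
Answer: -13500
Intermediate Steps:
b(c) = 7 (b(c) = 4 + 3 = 7)
-15*S((k(2) + b(-4))*(-5 + 1), (-1 + 1)*(-5 - 4))*(-45) = -15*(-2 + 7)*(-5 + 1)*(-45) = -75*(-4)*(-45) = -15*(-20)*(-45) = 300*(-45) = -13500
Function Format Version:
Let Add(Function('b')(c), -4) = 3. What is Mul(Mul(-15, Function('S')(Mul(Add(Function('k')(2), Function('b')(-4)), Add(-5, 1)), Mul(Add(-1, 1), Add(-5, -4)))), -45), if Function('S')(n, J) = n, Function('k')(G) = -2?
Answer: -13500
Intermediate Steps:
Function('b')(c) = 7 (Function('b')(c) = Add(4, 3) = 7)
Mul(Mul(-15, Function('S')(Mul(Add(Function('k')(2), Function('b')(-4)), Add(-5, 1)), Mul(Add(-1, 1), Add(-5, -4)))), -45) = Mul(Mul(-15, Mul(Add(-2, 7), Add(-5, 1))), -45) = Mul(Mul(-15, Mul(5, -4)), -45) = Mul(Mul(-15, -20), -45) = Mul(300, -45) = -13500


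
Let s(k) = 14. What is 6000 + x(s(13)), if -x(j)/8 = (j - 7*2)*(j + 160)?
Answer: 6000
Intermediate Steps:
x(j) = -8*(-14 + j)*(160 + j) (x(j) = -8*(j - 7*2)*(j + 160) = -8*(j - 14)*(160 + j) = -8*(-14 + j)*(160 + j))
6000 + x(s(13)) = 6000 + (17920 - 1168*14 - 8*14**2) = 6000 + (17920 - 16352 - 8*196) = 6000 + (17920 - 16352 - 1568) = 6000 + 0 = 6000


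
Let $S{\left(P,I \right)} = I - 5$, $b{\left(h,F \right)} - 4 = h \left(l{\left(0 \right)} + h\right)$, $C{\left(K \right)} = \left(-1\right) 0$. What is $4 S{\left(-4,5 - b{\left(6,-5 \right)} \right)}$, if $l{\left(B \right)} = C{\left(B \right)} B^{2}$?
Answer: $-160$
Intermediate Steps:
$C{\left(K \right)} = 0$
$l{\left(B \right)} = 0$ ($l{\left(B \right)} = 0 B^{2} = 0$)
$b{\left(h,F \right)} = 4 + h^{2}$ ($b{\left(h,F \right)} = 4 + h \left(0 + h\right) = 4 + h h = 4 + h^{2}$)
$S{\left(P,I \right)} = -5 + I$ ($S{\left(P,I \right)} = I - 5 = -5 + I$)
$4 S{\left(-4,5 - b{\left(6,-5 \right)} \right)} = 4 \left(-5 + \left(5 - \left(4 + 6^{2}\right)\right)\right) = 4 \left(-5 + \left(5 - \left(4 + 36\right)\right)\right) = 4 \left(-5 + \left(5 - 40\right)\right) = 4 \left(-5 - 35\right) = 4 \left(-40\right) = -160$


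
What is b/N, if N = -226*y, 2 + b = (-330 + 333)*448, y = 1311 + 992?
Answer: -671/260239 ≈ -0.0025784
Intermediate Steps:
y = 2303
b = 1342 (b = -2 + (-330 + 333)*448 = -2 + 3*448 = -2 + 1344 = 1342)
N = -520478 (N = -226*2303 = -520478)
b/N = 1342/(-520478) = 1342*(-1/520478) = -671/260239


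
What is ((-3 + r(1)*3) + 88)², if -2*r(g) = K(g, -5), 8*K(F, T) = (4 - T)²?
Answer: 1247689/256 ≈ 4873.8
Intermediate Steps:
K(F, T) = (4 - T)²/8
r(g) = -81/16 (r(g) = -(-4 - 5)²/16 = -(-9)²/16 = -81/16)
((-3 + r(1)*3) + 88)² = ((-3 - 81/16*3) + 88)² = ((-3 - 243/16) + 88)² = (-291/16 + 88)² = (1117/16)² = 1247689/256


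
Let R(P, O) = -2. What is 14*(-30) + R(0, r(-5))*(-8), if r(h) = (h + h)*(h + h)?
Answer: -404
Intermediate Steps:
r(h) = 4*h² (r(h) = (2*h)*(2*h) = 4*h²)
14*(-30) + R(0, r(-5))*(-8) = 14*(-30) - 2*(-8) = -420 + 16 = -404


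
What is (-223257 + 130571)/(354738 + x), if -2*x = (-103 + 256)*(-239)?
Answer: -185372/746043 ≈ -0.24847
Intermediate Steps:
x = 36567/2 (x = -(-103 + 256)*(-239)/2 = -153*(-239)/2 = -½*(-36567) = 36567/2 ≈ 18284.)
(-223257 + 130571)/(354738 + x) = (-223257 + 130571)/(354738 + 36567/2) = -92686/746043/2 = -92686*2/746043 = -185372/746043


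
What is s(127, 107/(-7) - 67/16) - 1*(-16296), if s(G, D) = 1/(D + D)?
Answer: 35541520/2181 ≈ 16296.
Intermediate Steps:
s(G, D) = 1/(2*D)
s(127, 107/(-7) - 67/16) - 1*(-16296) = 1/(2*(107/(-7) - 67/16)) - 1*(-16296) = 1/(2*(107*(-⅐) - 67*1/16)) + 16296 = 1/(2*(-107/7 - 67/16)) + 16296 = 1/(2*(-2181/112)) + 16296 = (½)*(-112/2181) + 16296 = -56/2181 + 16296 = 35541520/2181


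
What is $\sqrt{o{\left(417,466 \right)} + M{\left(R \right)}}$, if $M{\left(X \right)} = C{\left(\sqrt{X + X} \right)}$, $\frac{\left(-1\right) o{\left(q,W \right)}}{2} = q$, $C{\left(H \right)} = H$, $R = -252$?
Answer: $\sqrt{-834 + 6 i \sqrt{14}} \approx 0.3887 + 28.882 i$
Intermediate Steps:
$o{\left(q,W \right)} = - 2 q$
$M{\left(X \right)} = \sqrt{2} \sqrt{X}$ ($M{\left(X \right)} = \sqrt{X + X} = \sqrt{2 X} = \sqrt{2} \sqrt{X}$)
$\sqrt{o{\left(417,466 \right)} + M{\left(R \right)}} = \sqrt{\left(-2\right) 417 + \sqrt{2} \sqrt{-252}} = \sqrt{-834 + \sqrt{2} \cdot 6 i \sqrt{7}} = \sqrt{-834 + 6 i \sqrt{14}}$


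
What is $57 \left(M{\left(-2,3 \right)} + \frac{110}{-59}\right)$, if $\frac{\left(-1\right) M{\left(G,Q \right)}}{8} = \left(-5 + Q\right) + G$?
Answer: $\frac{101346}{59} \approx 1717.7$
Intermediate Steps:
$M{\left(G,Q \right)} = 40 - 8 G - 8 Q$ ($M{\left(G,Q \right)} = - 8 \left(\left(-5 + Q\right) + G\right) = - 8 \left(-5 + G + Q\right) = 40 - 8 G - 8 Q$)
$57 \left(M{\left(-2,3 \right)} + \frac{110}{-59}\right) = 57 \left(\left(40 - -16 - 24\right) + \frac{110}{-59}\right) = 57 \left(\left(40 + 16 - 24\right) + 110 \left(- \frac{1}{59}\right)\right) = 57 \left(32 - \frac{110}{59}\right) = 57 \cdot \frac{1778}{59} = \frac{101346}{59}$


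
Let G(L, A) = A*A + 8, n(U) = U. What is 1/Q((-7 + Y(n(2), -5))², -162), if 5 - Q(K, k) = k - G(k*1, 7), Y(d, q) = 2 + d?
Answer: 1/224 ≈ 0.0044643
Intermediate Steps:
G(L, A) = 8 + A² (G(L, A) = A² + 8 = 8 + A²)
Q(K, k) = 62 - k (Q(K, k) = 5 - (k - (8 + 7²)) = 5 - (k - (8 + 49)) = 5 - (k - 1*57) = 5 - (k - 57) = 5 - (-57 + k) = 5 + (57 - k) = 62 - k)
1/Q((-7 + Y(n(2), -5))², -162) = 1/(62 - 1*(-162)) = 1/(62 + 162) = 1/224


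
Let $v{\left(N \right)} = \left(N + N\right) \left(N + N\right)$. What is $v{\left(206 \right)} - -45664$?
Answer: $215408$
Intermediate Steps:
$v{\left(N \right)} = 4 N^{2}$ ($v{\left(N \right)} = 2 N 2 N = 4 N^{2}$)
$v{\left(206 \right)} - -45664 = 4 \cdot 206^{2} - -45664 = 4 \cdot 42436 + 45664 = 169744 + 45664 = 215408$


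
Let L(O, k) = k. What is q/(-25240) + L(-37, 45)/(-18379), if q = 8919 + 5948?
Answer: -274376393/463885960 ≈ -0.59147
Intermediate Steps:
q = 14867
q/(-25240) + L(-37, 45)/(-18379) = 14867/(-25240) + 45/(-18379) = 14867*(-1/25240) + 45*(-1/18379) = -14867/25240 - 45/18379 = -274376393/463885960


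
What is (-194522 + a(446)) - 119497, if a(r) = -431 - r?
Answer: -314896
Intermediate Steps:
(-194522 + a(446)) - 119497 = (-194522 + (-431 - 1*446)) - 119497 = (-194522 + (-431 - 446)) - 119497 = (-194522 - 877) - 119497 = -195399 - 119497 = -314896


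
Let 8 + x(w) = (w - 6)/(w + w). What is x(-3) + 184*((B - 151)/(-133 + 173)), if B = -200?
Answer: -16211/10 ≈ -1621.1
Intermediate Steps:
x(w) = -8 + (-6 + w)/(2*w) (x(w) = -8 + (w - 6)/(w + w) = -8 + (-6 + w)/((2*w)) = -8 + (-6 + w)*(1/(2*w)) = -8 + (-6 + w)/(2*w))
x(-3) + 184*((B - 151)/(-133 + 173)) = (-15/2 - 3/(-3)) + 184*((-200 - 151)/(-133 + 173)) = (-15/2 - 3*(-⅓)) + 184*(-351/40) = (-15/2 + 1) + 184*(-351*1/40) = -13/2 + 184*(-351/40) = -13/2 - 8073/5 = -16211/10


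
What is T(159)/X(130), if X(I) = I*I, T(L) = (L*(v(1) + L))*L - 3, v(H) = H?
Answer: 4044957/16900 ≈ 239.35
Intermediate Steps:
T(L) = -3 + L²*(1 + L) (T(L) = (L*(1 + L))*L - 3 = L²*(1 + L) - 3 = -3 + L²*(1 + L))
X(I) = I²
T(159)/X(130) = (-3 + 159² + 159³)/(130²) = (-3 + 25281 + 4019679)/16900 = 4044957*(1/16900) = 4044957/16900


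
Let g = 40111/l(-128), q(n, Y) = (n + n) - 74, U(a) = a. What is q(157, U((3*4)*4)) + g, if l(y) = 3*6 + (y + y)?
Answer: 17009/238 ≈ 71.466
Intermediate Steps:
l(y) = 18 + 2*y
q(n, Y) = -74 + 2*n (q(n, Y) = 2*n - 74 = -74 + 2*n)
g = -40111/238 (g = 40111/(18 + 2*(-128)) = 40111/(18 - 256) = 40111/(-238) = 40111*(-1/238) = -40111/238 ≈ -168.53)
q(157, U((3*4)*4)) + g = (-74 + 2*157) - 40111/238 = (-74 + 314) - 40111/238 = 240 - 40111/238 = 17009/238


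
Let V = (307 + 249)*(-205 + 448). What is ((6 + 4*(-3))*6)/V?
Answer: -1/3753 ≈ -0.00026645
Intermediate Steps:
V = 135108 (V = 556*243 = 135108)
((6 + 4*(-3))*6)/V = ((6 + 4*(-3))*6)/135108 = ((6 - 12)*6)*(1/135108) = -6*6*(1/135108) = -36*1/135108 = -1/3753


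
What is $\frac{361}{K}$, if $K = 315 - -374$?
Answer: $\frac{361}{689} \approx 0.52395$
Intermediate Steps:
$K = 689$ ($K = 315 + 374 = 689$)
$\frac{361}{K} = \frac{361}{689}$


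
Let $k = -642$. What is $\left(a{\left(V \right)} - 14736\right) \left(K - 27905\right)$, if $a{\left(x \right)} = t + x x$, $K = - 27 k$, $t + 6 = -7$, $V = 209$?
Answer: $-305840172$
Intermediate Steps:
$t = -13$ ($t = -6 - 7 = -13$)
$K = 17334$ ($K = \left(-27\right) \left(-642\right) = 17334$)
$a{\left(x \right)} = -13 + x^{2}$ ($a{\left(x \right)} = -13 + x x = -13 + x^{2}$)
$\left(a{\left(V \right)} - 14736\right) \left(K - 27905\right) = \left(\left(-13 + 209^{2}\right) - 14736\right) \left(17334 - 27905\right) = \left(\left(-13 + 43681\right) - 14736\right) \left(-10571\right) = \left(43668 - 14736\right) \left(-10571\right) = 28932 \left(-10571\right) = -305840172$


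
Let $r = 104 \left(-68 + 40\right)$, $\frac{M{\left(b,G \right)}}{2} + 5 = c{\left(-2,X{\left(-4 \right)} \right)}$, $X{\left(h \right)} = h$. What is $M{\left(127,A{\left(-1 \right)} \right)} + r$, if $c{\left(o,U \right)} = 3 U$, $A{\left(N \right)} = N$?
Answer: $-2946$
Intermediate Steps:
$M{\left(b,G \right)} = -34$ ($M{\left(b,G \right)} = -10 + 2 \cdot 3 \left(-4\right) = -10 + 2 \left(-12\right) = -10 - 24 = -34$)
$r = -2912$ ($r = 104 \left(-28\right) = -2912$)
$M{\left(127,A{\left(-1 \right)} \right)} + r = -34 - 2912 = -2946$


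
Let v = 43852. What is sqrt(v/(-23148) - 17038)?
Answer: I*sqrt(63406145767)/1929 ≈ 130.54*I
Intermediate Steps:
sqrt(v/(-23148) - 17038) = sqrt(43852/(-23148) - 17038) = sqrt(43852*(-1/23148) - 17038) = sqrt(-10963/5787 - 17038) = sqrt(-98609869/5787) = I*sqrt(63406145767)/1929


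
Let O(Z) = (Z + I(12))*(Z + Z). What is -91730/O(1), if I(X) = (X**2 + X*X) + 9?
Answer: -45865/298 ≈ -153.91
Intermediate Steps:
I(X) = 9 + 2*X**2 (I(X) = (X**2 + X**2) + 9 = 2*X**2 + 9 = 9 + 2*X**2)
O(Z) = 2*Z*(297 + Z) (O(Z) = (Z + (9 + 2*12**2))*(Z + Z) = (Z + (9 + 2*144))*(2*Z) = (Z + (9 + 288))*(2*Z) = (Z + 297)*(2*Z) = (297 + Z)*(2*Z) = 2*Z*(297 + Z))
-91730/O(1) = -91730*1/(2*(297 + 1)) = -91730/(2*1*298) = -91730/596 = -91730*1/596 = -45865/298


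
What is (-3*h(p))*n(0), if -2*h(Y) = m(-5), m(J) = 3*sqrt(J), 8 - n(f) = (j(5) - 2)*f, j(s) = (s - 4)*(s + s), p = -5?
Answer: 36*I*sqrt(5) ≈ 80.498*I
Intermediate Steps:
j(s) = 2*s*(-4 + s) (j(s) = (-4 + s)*(2*s) = 2*s*(-4 + s))
n(f) = 8 - 8*f (n(f) = 8 - (2*5*(-4 + 5) - 2)*f = 8 - (2*5*1 - 2)*f = 8 - (10 - 2)*f = 8 - 8*f)
h(Y) = -3*I*sqrt(5)/2 (h(Y) = -3*sqrt(-5)/2 = -3*I*sqrt(5)/2)
(-3*h(p))*n(0) = (-(-9)*I*sqrt(5)/2)*(8 - 8*0) = (9*I*sqrt(5)/2)*(8 + 0) = (9*I*sqrt(5)/2)*8 = 36*I*sqrt(5)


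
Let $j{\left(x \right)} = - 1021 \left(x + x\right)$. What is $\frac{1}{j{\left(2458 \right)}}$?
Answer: $- \frac{1}{5019236} \approx -1.9923 \cdot 10^{-7}$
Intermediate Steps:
$j{\left(x \right)} = - 2042 x$ ($j{\left(x \right)} = - 1021 \cdot 2 x = - 2042 x$)
$\frac{1}{j{\left(2458 \right)}} = \frac{1}{\left(-2042\right) 2458} = \frac{1}{-5019236} = - \frac{1}{5019236}$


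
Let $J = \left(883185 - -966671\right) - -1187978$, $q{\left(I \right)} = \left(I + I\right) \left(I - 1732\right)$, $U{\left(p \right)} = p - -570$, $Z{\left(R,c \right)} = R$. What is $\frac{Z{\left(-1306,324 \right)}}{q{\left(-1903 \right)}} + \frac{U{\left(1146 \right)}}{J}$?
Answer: $\frac{4943280689}{10506964050385} \approx 0.00047048$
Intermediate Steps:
$U{\left(p \right)} = 570 + p$ ($U{\left(p \right)} = p + 570 = 570 + p$)
$q{\left(I \right)} = 2 I \left(-1732 + I\right)$
$J = 3037834$ ($J = \left(883185 + 966671\right) + 1187978 = 1849856 + 1187978 = 3037834$)
$\frac{Z{\left(-1306,324 \right)}}{q{\left(-1903 \right)}} + \frac{U{\left(1146 \right)}}{J} = - \frac{1306}{2 \left(-1903\right) \left(-1732 - 1903\right)} + \frac{570 + 1146}{3037834} = - \frac{1306}{2 \left(-1903\right) \left(-3635\right)} + 1716 \cdot \frac{1}{3037834} = - \frac{1306}{13834810} + \frac{858}{1518917} = \left(-1306\right) \frac{1}{13834810} + \frac{858}{1518917} = - \frac{653}{6917405} + \frac{858}{1518917} = \frac{4943280689}{10506964050385}$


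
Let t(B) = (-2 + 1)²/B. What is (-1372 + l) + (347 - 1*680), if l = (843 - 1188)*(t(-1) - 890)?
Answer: 305690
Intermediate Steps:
t(B) = 1/B (t(B) = (-1)²/B = 1/B)
l = 307395 (l = (843 - 1188)*(1/(-1) - 890) = -345*(-1 - 890) = -345*(-891) = 307395)
(-1372 + l) + (347 - 1*680) = (-1372 + 307395) + (347 - 1*680) = 306023 + (347 - 680) = 306023 - 333 = 305690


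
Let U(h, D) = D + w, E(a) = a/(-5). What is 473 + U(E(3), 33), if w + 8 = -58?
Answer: 440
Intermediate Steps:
w = -66 (w = -8 - 58 = -66)
E(a) = -a/5
U(h, D) = -66 + D (U(h, D) = D - 66 = -66 + D)
473 + U(E(3), 33) = 473 + (-66 + 33) = 473 - 33 = 440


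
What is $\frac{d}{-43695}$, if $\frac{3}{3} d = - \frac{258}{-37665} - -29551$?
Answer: $- \frac{371012891}{548590725} \approx -0.6763$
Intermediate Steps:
$d = \frac{371012891}{12555}$ ($d = - \frac{258}{-37665} - -29551 = \left(-258\right) \left(- \frac{1}{37665}\right) + 29551 = \frac{86}{12555} + 29551 = \frac{371012891}{12555} \approx 29551.0$)
$\frac{d}{-43695} = \frac{371012891}{12555 \left(-43695\right)} = \frac{371012891}{12555} \left(- \frac{1}{43695}\right) = - \frac{371012891}{548590725}$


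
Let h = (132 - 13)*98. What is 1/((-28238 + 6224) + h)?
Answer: -1/10352 ≈ -9.6600e-5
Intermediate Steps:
h = 11662 (h = 119*98 = 11662)
1/((-28238 + 6224) + h) = 1/((-28238 + 6224) + 11662) = 1/(-22014 + 11662) = 1/(-10352) = -1/10352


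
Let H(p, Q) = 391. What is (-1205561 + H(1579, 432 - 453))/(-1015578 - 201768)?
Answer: 602585/608673 ≈ 0.99000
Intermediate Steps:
(-1205561 + H(1579, 432 - 453))/(-1015578 - 201768) = (-1205561 + 391)/(-1015578 - 201768) = -1205170/(-1217346) = -1205170*(-1/1217346) = 602585/608673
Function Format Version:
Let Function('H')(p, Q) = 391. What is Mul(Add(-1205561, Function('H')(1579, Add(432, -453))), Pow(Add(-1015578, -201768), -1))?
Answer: Rational(602585, 608673) ≈ 0.99000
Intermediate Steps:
Mul(Add(-1205561, Function('H')(1579, Add(432, -453))), Pow(Add(-1015578, -201768), -1)) = Mul(Add(-1205561, 391), Pow(Add(-1015578, -201768), -1)) = Mul(-1205170, Pow(-1217346, -1)) = Mul(-1205170, Rational(-1, 1217346)) = Rational(602585, 608673)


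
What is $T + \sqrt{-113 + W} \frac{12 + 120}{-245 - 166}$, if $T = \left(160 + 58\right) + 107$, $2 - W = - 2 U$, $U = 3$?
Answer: $325 - \frac{44 i \sqrt{105}}{137} \approx 325.0 - 3.291 i$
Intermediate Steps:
$W = 8$ ($W = 2 - \left(-2\right) 3 = 2 - -6 = 2 + 6 = 8$)
$T = 325$ ($T = 218 + 107 = 325$)
$T + \sqrt{-113 + W} \frac{12 + 120}{-245 - 166} = 325 + \sqrt{-113 + 8} \frac{12 + 120}{-245 - 166} = 325 + \sqrt{-105} \frac{132}{-411} = 325 + i \sqrt{105} \cdot 132 \left(- \frac{1}{411}\right) = 325 + i \sqrt{105} \left(- \frac{44}{137}\right) = 325 - \frac{44 i \sqrt{105}}{137}$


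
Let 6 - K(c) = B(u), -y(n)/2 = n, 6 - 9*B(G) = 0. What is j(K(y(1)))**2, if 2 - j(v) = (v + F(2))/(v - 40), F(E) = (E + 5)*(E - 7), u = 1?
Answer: 14161/10816 ≈ 1.3093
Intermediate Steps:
B(G) = 2/3 (B(G) = 2/3 - 1/9*0 = 2/3 + 0 = 2/3)
F(E) = (-7 + E)*(5 + E) (F(E) = (5 + E)*(-7 + E) = (-7 + E)*(5 + E))
y(n) = -2*n
K(c) = 16/3 (K(c) = 6 - 1*2/3 = 6 - 2/3 = 16/3)
j(v) = 2 - (-35 + v)/(-40 + v) (j(v) = 2 - (v + (-35 + 2**2 - 2*2))/(v - 40) = 2 - (v + (-35 + 4 - 4))/(-40 + v) = 2 - (v - 35)/(-40 + v) = 2 - (-35 + v)/(-40 + v))
j(K(y(1)))**2 = ((-45 + 16/3)/(-40 + 16/3))**2 = (-119/3/(-104/3))**2 = (-3/104*(-119/3))**2 = (119/104)**2 = 14161/10816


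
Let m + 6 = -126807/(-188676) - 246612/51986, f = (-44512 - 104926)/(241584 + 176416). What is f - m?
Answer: 75431604956419/7765070841000 ≈ 9.7142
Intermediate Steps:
f = -74719/209000 (f = -149438/418000 = -149438*1/418000 = -74719/209000 ≈ -0.35751)
m = -16464773371/1634751756 (m = -6 + (-126807/(-188676) - 246612/51986) = -6 + (-126807*(-1/188676) - 246612*1/51986) = -6 + (42269/62892 - 123306/25993) = -6 - 6656262835/1634751756 = -16464773371/1634751756 ≈ -10.072)
f - m = -74719/209000 - 1*(-16464773371/1634751756) = -74719/209000 + 16464773371/1634751756 = 75431604956419/7765070841000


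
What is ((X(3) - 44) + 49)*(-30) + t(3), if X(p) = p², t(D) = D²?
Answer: -411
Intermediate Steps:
((X(3) - 44) + 49)*(-30) + t(3) = ((3² - 44) + 49)*(-30) + 3² = ((9 - 44) + 49)*(-30) + 9 = (-35 + 49)*(-30) + 9 = 14*(-30) + 9 = -420 + 9 = -411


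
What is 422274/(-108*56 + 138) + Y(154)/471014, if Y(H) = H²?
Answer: -16563067023/231974395 ≈ -71.400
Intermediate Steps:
422274/(-108*56 + 138) + Y(154)/471014 = 422274/(-108*56 + 138) + 154²/471014 = 422274/(-6048 + 138) + 23716*(1/471014) = 422274/(-5910) + 11858/235507 = 422274*(-1/5910) + 11858/235507 = -70379/985 + 11858/235507 = -16563067023/231974395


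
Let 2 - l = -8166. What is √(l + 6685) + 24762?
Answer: 24762 + √14853 ≈ 24884.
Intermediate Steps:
l = 8168 (l = 2 - 1*(-8166) = 2 + 8166 = 8168)
√(l + 6685) + 24762 = √(8168 + 6685) + 24762 = √14853 + 24762 = 24762 + √14853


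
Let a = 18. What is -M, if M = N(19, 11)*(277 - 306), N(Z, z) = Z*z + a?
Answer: 6583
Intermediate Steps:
N(Z, z) = 18 + Z*z (N(Z, z) = Z*z + 18 = 18 + Z*z)
M = -6583 (M = (18 + 19*11)*(277 - 306) = (18 + 209)*(-29) = 227*(-29) = -6583)
-M = -1*(-6583) = 6583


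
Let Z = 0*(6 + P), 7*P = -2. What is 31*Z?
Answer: 0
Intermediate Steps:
P = -2/7 (P = (1/7)*(-2) = -2/7 ≈ -0.28571)
Z = 0 (Z = 0*(6 - 2/7) = 0*(40/7) = 0)
31*Z = 31*0 = 0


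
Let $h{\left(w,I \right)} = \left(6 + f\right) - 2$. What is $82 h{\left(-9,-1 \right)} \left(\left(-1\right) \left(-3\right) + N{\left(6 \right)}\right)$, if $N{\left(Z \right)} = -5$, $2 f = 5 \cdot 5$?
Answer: $-2706$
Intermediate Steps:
$f = \frac{25}{2}$ ($f = \frac{5 \cdot 5}{2} = \frac{1}{2} \cdot 25 = \frac{25}{2} \approx 12.5$)
$h{\left(w,I \right)} = \frac{33}{2}$ ($h{\left(w,I \right)} = \left(6 + \frac{25}{2}\right) - 2 = \frac{37}{2} - 2 = \frac{33}{2}$)
$82 h{\left(-9,-1 \right)} \left(\left(-1\right) \left(-3\right) + N{\left(6 \right)}\right) = 82 \cdot \frac{33}{2} \left(\left(-1\right) \left(-3\right) - 5\right) = 1353 \left(3 - 5\right) = 1353 \left(-2\right) = -2706$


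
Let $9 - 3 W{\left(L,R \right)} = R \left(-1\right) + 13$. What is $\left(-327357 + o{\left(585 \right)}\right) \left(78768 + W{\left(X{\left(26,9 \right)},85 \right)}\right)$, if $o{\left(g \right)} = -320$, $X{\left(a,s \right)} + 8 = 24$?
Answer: $-25819309215$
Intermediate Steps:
$X{\left(a,s \right)} = 16$ ($X{\left(a,s \right)} = -8 + 24 = 16$)
$W{\left(L,R \right)} = - \frac{4}{3} + \frac{R}{3}$ ($W{\left(L,R \right)} = 3 - \frac{R \left(-1\right) + 13}{3} = 3 - \frac{- R + 13}{3} = 3 - \frac{13 - R}{3} = 3 + \left(- \frac{13}{3} + \frac{R}{3}\right) = - \frac{4}{3} + \frac{R}{3}$)
$\left(-327357 + o{\left(585 \right)}\right) \left(78768 + W{\left(X{\left(26,9 \right)},85 \right)}\right) = \left(-327357 - 320\right) \left(78768 + \left(- \frac{4}{3} + \frac{1}{3} \cdot 85\right)\right) = - 327677 \left(78768 + \left(- \frac{4}{3} + \frac{85}{3}\right)\right) = - 327677 \left(78768 + 27\right) = \left(-327677\right) 78795 = -25819309215$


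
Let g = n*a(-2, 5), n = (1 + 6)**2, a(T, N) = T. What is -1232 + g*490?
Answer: -49252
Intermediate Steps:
n = 49 (n = 7**2 = 49)
g = -98 (g = 49*(-2) = -98)
-1232 + g*490 = -1232 - 98*490 = -1232 - 48020 = -49252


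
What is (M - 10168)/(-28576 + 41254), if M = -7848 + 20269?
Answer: 751/4226 ≈ 0.17771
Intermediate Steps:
M = 12421
(M - 10168)/(-28576 + 41254) = (12421 - 10168)/(-28576 + 41254) = 2253/12678 = 2253*(1/12678) = 751/4226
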